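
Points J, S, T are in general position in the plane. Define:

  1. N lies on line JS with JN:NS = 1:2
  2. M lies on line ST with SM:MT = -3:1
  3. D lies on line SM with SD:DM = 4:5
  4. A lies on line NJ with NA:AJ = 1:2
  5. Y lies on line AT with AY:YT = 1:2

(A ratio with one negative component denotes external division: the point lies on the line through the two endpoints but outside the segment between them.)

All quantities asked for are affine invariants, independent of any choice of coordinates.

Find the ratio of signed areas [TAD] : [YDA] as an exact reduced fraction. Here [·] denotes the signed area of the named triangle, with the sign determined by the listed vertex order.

[TAD]:[YDA] = -3

Choose coordinates J = (0, 0), S = (1, 0), T = (0, 1).
1. N lies on line JS with JN:NS = 1:2 ⇒ N = (1/3, 0)
2. M lies on line ST with SM:MT = -3:1 ⇒ M = (-1/2, 3/2)
3. D lies on line SM with SD:DM = 4:5 ⇒ D = (1/3, 2/3)
4. A lies on line NJ with NA:AJ = 1:2 ⇒ A = (2/9, 0)
5. Y lies on line AT with AY:YT = 1:2 ⇒ Y = (4/27, 1/3)
2·[TAD] = 7/27, 2·[YDA] = -7/81
[TAD]:[YDA] = 7/27:-7/81 = -3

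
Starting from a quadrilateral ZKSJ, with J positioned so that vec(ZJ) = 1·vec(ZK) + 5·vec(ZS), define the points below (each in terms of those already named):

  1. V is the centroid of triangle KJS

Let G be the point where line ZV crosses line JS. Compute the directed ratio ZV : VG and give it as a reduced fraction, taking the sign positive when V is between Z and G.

ZV:VG = -2/5

Set Z = (0, 0), K = (1, 0), S = (0, 1), J = (1, 5); any affine frame gives the same invariant.
1. V is the centroid of triangle KJS ⇒ V = (2/3, 2)
line ZV meets JS at G = (-1, -3)
V = Z + t·(G−Z) with t = -2/3, so ZV:VG = -2/3:5/3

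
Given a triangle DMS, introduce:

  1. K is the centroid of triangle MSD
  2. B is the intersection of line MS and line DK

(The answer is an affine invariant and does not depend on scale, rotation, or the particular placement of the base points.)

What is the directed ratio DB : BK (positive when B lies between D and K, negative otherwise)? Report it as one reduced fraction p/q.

Choose coordinates D = (0, 0), M = (1, 0), S = (0, 1).
1. K is the centroid of triangle MSD ⇒ K = (1/3, 1/3)
2. B is the intersection of line MS and line DK ⇒ B = (1/2, 1/2)
B = D + t·(K−D) with t = 3/2, so DB:BK = t:(1−t) = 3/2:-1/2

DB:BK = -3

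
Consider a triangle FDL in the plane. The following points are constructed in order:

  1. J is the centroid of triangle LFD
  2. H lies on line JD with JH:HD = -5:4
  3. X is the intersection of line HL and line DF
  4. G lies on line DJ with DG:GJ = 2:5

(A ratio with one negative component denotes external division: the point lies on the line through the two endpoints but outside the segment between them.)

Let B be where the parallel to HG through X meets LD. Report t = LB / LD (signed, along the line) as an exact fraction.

Assign F = (0, 0), D = (1, 0), L = (0, 1) — the answer is frame-independent, so this choice is without loss of generality.
1. J is the centroid of triangle LFD ⇒ J = (1/3, 1/3)
2. H lies on line JD with JH:HD = -5:4 ⇒ H = (11/3, -4/3)
3. X is the intersection of line HL and line DF ⇒ X = (11/7, 0)
4. G lies on line DJ with DG:GJ = 2:5 ⇒ G = (17/21, 2/21)
through X parallel to HG: direction (-20/7, 10/7); meets LD at B = (3/7, 4/7)
B = L + t·(D−L) with t = 3/7

t = 3/7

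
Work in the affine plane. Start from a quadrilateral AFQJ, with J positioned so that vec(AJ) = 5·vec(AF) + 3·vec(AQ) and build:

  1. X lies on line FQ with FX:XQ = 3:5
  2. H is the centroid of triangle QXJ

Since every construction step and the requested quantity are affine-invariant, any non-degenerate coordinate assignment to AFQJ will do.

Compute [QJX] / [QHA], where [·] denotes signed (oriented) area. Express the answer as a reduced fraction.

Set A = (0, 0), F = (1, 0), Q = (0, 1), J = (5, 3); any affine frame gives the same invariant.
1. X lies on line FQ with FX:XQ = 3:5 ⇒ X = (5/8, 3/8)
2. H is the centroid of triangle QXJ ⇒ H = (15/8, 35/24)
2·[QJX] = -35/8, 2·[QHA] = -15/8
[QJX]:[QHA] = -35/8:-15/8 = 7/3

[QJX]:[QHA] = 7/3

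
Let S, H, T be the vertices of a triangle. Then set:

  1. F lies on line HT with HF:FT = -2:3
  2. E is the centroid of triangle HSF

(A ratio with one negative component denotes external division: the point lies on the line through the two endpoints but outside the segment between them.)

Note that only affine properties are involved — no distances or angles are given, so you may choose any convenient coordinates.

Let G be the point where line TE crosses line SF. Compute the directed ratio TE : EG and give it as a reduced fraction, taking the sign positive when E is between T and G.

TE:EG = 7/2

Work in coordinates with S = (0, 0), H = (1, 0), T = (0, 1).
1. F lies on line HT with HF:FT = -2:3 ⇒ F = (3, -2)
2. E is the centroid of triangle HSF ⇒ E = (4/3, -2/3)
line TE meets SF at G = (12/7, -8/7)
E = T + t·(G−T) with t = 7/9, so TE:EG = 7/9:2/9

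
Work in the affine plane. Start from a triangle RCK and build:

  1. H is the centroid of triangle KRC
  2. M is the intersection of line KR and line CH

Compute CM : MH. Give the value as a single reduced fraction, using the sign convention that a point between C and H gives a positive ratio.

Choose coordinates R = (0, 0), C = (1, 0), K = (0, 1).
1. H is the centroid of triangle KRC ⇒ H = (1/3, 1/3)
2. M is the intersection of line KR and line CH ⇒ M = (0, 1/2)
M = C + t·(H−C) with t = 3/2, so CM:MH = t:(1−t) = 3/2:-1/2

CM:MH = -3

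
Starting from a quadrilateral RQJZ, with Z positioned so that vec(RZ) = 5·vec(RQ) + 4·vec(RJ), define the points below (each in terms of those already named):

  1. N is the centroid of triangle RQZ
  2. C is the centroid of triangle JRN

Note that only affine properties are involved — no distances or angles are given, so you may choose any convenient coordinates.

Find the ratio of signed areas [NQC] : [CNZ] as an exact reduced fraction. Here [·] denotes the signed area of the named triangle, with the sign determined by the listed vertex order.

[NQC]:[CNZ] = -11/17

Assign R = (0, 0), Q = (1, 0), J = (0, 1), Z = (5, 4) — the answer is frame-independent, so this choice is without loss of generality.
1. N is the centroid of triangle RQZ ⇒ N = (2, 4/3)
2. C is the centroid of triangle JRN ⇒ C = (2/3, 7/9)
2·[NQC] = -11/9, 2·[CNZ] = 17/9
[NQC]:[CNZ] = -11/9:17/9 = -11/17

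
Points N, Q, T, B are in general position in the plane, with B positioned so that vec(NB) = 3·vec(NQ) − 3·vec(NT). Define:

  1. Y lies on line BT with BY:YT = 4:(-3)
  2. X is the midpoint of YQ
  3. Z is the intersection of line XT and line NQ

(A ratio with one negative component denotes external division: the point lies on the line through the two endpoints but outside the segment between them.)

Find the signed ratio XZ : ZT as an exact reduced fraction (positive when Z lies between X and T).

Choose coordinates N = (0, 0), Q = (1, 0), T = (0, 1), B = (3, -3).
1. Y lies on line BT with BY:YT = 4:(-3) ⇒ Y = (-9, 13)
2. X is the midpoint of YQ ⇒ X = (-4, 13/2)
3. Z is the intersection of line XT and line NQ ⇒ Z = (8/11, 0)
Z = X + t·(T−X) with t = 13/11, so XZ:ZT = t:(1−t) = 13/11:-2/11

XZ:ZT = -13/2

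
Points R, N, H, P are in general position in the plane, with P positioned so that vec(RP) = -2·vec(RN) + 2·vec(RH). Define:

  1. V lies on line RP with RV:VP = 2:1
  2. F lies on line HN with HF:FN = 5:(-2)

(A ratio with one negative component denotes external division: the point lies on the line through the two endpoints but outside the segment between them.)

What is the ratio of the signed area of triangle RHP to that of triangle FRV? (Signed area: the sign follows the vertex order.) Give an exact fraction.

Assign R = (0, 0), N = (1, 0), H = (0, 1), P = (-2, 2) — the answer is frame-independent, so this choice is without loss of generality.
1. V lies on line RP with RV:VP = 2:1 ⇒ V = (-4/3, 4/3)
2. F lies on line HN with HF:FN = 5:(-2) ⇒ F = (5/3, -2/3)
2·[RHP] = 2, 2·[FRV] = -4/3
[RHP]:[FRV] = 2:-4/3 = -3/2

[RHP]:[FRV] = -3/2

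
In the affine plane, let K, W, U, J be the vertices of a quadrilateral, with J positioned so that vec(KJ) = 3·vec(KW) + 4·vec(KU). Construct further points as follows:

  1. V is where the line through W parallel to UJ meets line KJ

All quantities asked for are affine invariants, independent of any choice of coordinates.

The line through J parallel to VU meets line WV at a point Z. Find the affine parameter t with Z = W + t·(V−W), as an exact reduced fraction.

t = 1/4

Set K = (0, 0), W = (1, 0), U = (0, 1), J = (3, 4); any affine frame gives the same invariant.
1. V is where the line through W parallel to UJ meets line KJ ⇒ V = (-3, -4)
through J parallel to VU: direction (3, 5); meets WV at Z = (0, -1)
Z = W + t·(V−W) with t = 1/4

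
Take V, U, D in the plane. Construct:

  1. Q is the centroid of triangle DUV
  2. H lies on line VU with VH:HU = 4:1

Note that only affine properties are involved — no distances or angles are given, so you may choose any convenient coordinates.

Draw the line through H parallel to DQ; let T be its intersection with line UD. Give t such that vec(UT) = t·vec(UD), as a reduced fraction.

t = 2/5

Choose coordinates V = (0, 0), U = (1, 0), D = (0, 1).
1. Q is the centroid of triangle DUV ⇒ Q = (1/3, 1/3)
2. H lies on line VU with VH:HU = 4:1 ⇒ H = (4/5, 0)
through H parallel to DQ: direction (1/3, -2/3); meets UD at T = (3/5, 2/5)
T = U + t·(D−U) with t = 2/5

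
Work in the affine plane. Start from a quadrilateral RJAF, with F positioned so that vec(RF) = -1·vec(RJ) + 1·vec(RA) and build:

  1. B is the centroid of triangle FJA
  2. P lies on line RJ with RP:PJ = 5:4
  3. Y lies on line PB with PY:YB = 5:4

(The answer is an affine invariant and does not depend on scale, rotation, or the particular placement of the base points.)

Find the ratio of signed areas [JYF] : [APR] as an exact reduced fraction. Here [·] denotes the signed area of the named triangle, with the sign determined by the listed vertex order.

[JYF]:[APR] = 1/45

Work in coordinates with R = (0, 0), J = (1, 0), A = (0, 1), F = (-1, 1).
1. B is the centroid of triangle FJA ⇒ B = (0, 2/3)
2. P lies on line RJ with RP:PJ = 5:4 ⇒ P = (5/9, 0)
3. Y lies on line PB with PY:YB = 5:4 ⇒ Y = (20/81, 10/27)
2·[JYF] = -1/81, 2·[APR] = -5/9
[JYF]:[APR] = -1/81:-5/9 = 1/45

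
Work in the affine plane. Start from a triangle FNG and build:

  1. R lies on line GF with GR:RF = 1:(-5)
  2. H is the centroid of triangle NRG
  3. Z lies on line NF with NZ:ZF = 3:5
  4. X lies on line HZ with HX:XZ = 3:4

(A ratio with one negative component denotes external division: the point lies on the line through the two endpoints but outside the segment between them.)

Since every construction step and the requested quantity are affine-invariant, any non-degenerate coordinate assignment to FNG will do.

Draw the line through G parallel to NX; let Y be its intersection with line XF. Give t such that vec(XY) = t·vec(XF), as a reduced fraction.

t = -19/72

Set F = (0, 0), N = (1, 0), G = (0, 1); any affine frame gives the same invariant.
1. R lies on line GF with GR:RF = 1:(-5) ⇒ R = (0, 5/4)
2. H is the centroid of triangle NRG ⇒ H = (1/3, 3/4)
3. Z lies on line NF with NZ:ZF = 3:5 ⇒ Z = (5/8, 0)
4. X lies on line HZ with HX:XZ = 3:4 ⇒ X = (11/24, 3/7)
through G parallel to NX: direction (-13/24, 3/7); meets XF at Y = (1001/1728, 13/24)
Y = X + t·(F−X) with t = -19/72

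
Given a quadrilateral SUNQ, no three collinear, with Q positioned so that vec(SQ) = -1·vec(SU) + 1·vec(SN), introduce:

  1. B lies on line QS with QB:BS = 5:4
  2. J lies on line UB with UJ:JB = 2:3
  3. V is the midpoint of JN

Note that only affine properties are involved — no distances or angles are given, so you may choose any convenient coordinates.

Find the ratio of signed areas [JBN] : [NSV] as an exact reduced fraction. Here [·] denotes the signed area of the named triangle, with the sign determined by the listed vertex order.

[JBN]:[NSV] = -54/19

Assign S = (0, 0), U = (1, 0), N = (0, 1), Q = (-1, 1) — the answer is frame-independent, so this choice is without loss of generality.
1. B lies on line QS with QB:BS = 5:4 ⇒ B = (-4/9, 4/9)
2. J lies on line UB with UJ:JB = 2:3 ⇒ J = (19/45, 8/45)
3. V is the midpoint of JN ⇒ V = (19/90, 53/90)
2·[JBN] = -3/5, 2·[NSV] = 19/90
[JBN]:[NSV] = -3/5:19/90 = -54/19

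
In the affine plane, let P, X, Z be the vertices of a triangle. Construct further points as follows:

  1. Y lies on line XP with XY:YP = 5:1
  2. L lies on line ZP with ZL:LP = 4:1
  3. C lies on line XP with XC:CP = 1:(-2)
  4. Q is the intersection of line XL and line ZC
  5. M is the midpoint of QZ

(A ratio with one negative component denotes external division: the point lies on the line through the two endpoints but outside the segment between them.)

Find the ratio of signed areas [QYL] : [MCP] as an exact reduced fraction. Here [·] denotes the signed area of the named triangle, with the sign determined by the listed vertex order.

[QYL]:[MCP] = 2/3

Work in coordinates with P = (0, 0), X = (1, 0), Z = (0, 1).
1. Y lies on line XP with XY:YP = 5:1 ⇒ Y = (1/6, 0)
2. L lies on line ZP with ZL:LP = 4:1 ⇒ L = (0, 1/5)
3. C lies on line XP with XC:CP = 1:(-2) ⇒ C = (2, 0)
4. Q is the intersection of line XL and line ZC ⇒ Q = (8/3, -1/3)
5. M is the midpoint of QZ ⇒ M = (4/3, 1/3)
2·[QYL] = -4/9, 2·[MCP] = -2/3
[QYL]:[MCP] = -4/9:-2/3 = 2/3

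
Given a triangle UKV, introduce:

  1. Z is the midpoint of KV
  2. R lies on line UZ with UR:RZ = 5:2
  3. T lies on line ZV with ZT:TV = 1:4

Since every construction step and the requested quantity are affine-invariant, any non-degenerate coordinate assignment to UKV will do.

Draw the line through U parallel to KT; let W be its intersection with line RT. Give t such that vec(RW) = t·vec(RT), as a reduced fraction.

Assign U = (0, 0), K = (1, 0), V = (0, 1) — the answer is frame-independent, so this choice is without loss of generality.
1. Z is the midpoint of KV ⇒ Z = (1/2, 1/2)
2. R lies on line UZ with UR:RZ = 5:2 ⇒ R = (5/14, 5/14)
3. T lies on line ZV with ZT:TV = 1:4 ⇒ T = (2/5, 3/5)
through U parallel to KT: direction (-3/5, 3/5); meets RT at W = (1/4, -1/4)
W = R + t·(T−R) with t = -5/2

t = -5/2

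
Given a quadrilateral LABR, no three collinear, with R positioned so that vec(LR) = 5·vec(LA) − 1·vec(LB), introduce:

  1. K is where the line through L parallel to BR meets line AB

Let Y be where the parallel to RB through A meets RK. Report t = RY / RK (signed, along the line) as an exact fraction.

t = 3/5

Choose coordinates L = (0, 0), A = (1, 0), B = (0, 1), R = (5, -1).
1. K is where the line through L parallel to BR meets line AB ⇒ K = (5/3, -2/3)
through A parallel to RB: direction (-5, 2); meets RK at Y = (3, -4/5)
Y = R + t·(K−R) with t = 3/5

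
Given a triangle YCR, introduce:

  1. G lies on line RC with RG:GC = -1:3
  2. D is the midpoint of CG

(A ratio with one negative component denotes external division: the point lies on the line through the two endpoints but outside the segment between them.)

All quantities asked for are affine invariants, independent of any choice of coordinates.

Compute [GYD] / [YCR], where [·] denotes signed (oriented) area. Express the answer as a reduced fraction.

Set Y = (0, 0), C = (1, 0), R = (0, 1); any affine frame gives the same invariant.
1. G lies on line RC with RG:GC = -1:3 ⇒ G = (-1/2, 3/2)
2. D is the midpoint of CG ⇒ D = (1/4, 3/4)
2·[GYD] = 3/4, 2·[YCR] = 1
[GYD]:[YCR] = 3/4:1 = 3/4

[GYD]:[YCR] = 3/4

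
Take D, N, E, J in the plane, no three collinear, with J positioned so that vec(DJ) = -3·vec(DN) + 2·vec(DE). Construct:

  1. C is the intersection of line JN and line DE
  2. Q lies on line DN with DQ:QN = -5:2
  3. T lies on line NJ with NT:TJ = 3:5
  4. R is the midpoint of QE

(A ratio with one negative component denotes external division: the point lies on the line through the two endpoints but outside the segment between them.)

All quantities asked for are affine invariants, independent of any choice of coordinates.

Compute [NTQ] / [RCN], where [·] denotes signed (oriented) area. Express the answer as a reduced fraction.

[NTQ]:[RCN] = -6/5

Set D = (0, 0), N = (1, 0), E = (0, 1), J = (-3, 2); any affine frame gives the same invariant.
1. C is the intersection of line JN and line DE ⇒ C = (0, 1/2)
2. Q lies on line DN with DQ:QN = -5:2 ⇒ Q = (5/3, 0)
3. T lies on line NJ with NT:TJ = 3:5 ⇒ T = (-1/2, 3/4)
4. R is the midpoint of QE ⇒ R = (5/6, 1/2)
2·[NTQ] = -1/2, 2·[RCN] = 5/12
[NTQ]:[RCN] = -1/2:5/12 = -6/5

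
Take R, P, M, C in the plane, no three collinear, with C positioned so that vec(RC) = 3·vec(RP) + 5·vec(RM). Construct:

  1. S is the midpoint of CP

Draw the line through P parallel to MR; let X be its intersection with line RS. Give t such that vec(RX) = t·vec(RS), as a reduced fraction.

t = 1/2

Choose coordinates R = (0, 0), P = (1, 0), M = (0, 1), C = (3, 5).
1. S is the midpoint of CP ⇒ S = (2, 5/2)
through P parallel to MR: direction (0, -1); meets RS at X = (1, 5/4)
X = R + t·(S−R) with t = 1/2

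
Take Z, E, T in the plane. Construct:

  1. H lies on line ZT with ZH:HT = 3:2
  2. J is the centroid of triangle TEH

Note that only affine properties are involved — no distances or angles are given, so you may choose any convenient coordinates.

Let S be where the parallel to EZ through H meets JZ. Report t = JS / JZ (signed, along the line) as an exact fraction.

Set Z = (0, 0), E = (1, 0), T = (0, 1); any affine frame gives the same invariant.
1. H lies on line ZT with ZH:HT = 3:2 ⇒ H = (0, 3/5)
2. J is the centroid of triangle TEH ⇒ J = (1/3, 8/15)
through H parallel to EZ: direction (-1, 0); meets JZ at S = (3/8, 3/5)
S = J + t·(Z−J) with t = -1/8

t = -1/8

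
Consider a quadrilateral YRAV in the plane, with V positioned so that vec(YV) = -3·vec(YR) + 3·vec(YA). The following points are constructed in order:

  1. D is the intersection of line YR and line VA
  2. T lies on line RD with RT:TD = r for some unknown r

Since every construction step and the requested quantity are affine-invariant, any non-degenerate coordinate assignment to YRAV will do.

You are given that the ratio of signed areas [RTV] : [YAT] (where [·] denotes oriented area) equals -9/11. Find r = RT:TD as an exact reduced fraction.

Work in coordinates with Y = (0, 0), R = (1, 0), A = (0, 1), V = (-3, 3).
1. D is the intersection of line YR and line VA ⇒ D = (3/2, 0)
2. With RT:TD = r, write λ = r/(r+1) so T = R + λ·(D−R); T is affine-linear in λ
Every point depending on T is an affine combination of T and λ-independent points, so each such coordinate is linear in λ; the λ² term in each signed area is a multiple of (D−R)×(D−R) = 0, so 2·[RTV] and 2·[YAT] are each linear in λ. Evaluating at λ=0 and λ=1:
  2·[RTV] = 3/2·λ,   2·[YAT] = -1/2·λ − 1
So [RTV]:[YAT] = (3/2·λ) / (-1/2·λ − 1). Setting this equal to -9/11:
  3/2·λ = -9/11·(-1/2·λ − 1)  ⇒  λ = 3/4
Then r = λ/(1−λ) = (3/4)/(1/4) = 3. Check: with r = 3, T = (11/8, 0) and [RTV]:[YAT] = -9/11 as required.

r = 3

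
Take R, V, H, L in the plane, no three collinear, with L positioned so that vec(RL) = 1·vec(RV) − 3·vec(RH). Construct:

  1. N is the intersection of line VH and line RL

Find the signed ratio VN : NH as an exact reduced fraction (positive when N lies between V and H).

Set R = (0, 0), V = (1, 0), H = (0, 1), L = (1, -3); any affine frame gives the same invariant.
1. N is the intersection of line VH and line RL ⇒ N = (-1/2, 3/2)
N = V + t·(H−V) with t = 3/2, so VN:NH = t:(1−t) = 3/2:-1/2

VN:NH = -3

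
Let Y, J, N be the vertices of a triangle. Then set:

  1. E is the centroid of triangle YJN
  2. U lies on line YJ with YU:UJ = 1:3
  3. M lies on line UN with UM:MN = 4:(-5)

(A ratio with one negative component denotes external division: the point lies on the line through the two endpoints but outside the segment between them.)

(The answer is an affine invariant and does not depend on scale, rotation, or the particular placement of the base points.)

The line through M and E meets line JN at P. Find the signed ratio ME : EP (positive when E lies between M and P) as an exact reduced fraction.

Work in coordinates with Y = (0, 0), J = (1, 0), N = (0, 1).
1. E is the centroid of triangle YJN ⇒ E = (1/3, 1/3)
2. U lies on line YJ with YU:UJ = 1:3 ⇒ U = (1/4, 0)
3. M lies on line UN with UM:MN = 4:(-5) ⇒ M = (5/4, -4)
line ME meets JN at P = (10/41, 31/41)
E = M + t·(P−M) with t = 41/45, so ME:EP = 41/45:4/45

ME:EP = 41/4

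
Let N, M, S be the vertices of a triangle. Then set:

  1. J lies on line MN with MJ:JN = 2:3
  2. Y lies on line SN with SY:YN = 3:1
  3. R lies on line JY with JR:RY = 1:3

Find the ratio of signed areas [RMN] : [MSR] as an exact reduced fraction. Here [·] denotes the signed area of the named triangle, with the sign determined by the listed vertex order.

[RMN]:[MSR] = -5/39

Set N = (0, 0), M = (1, 0), S = (0, 1); any affine frame gives the same invariant.
1. J lies on line MN with MJ:JN = 2:3 ⇒ J = (3/5, 0)
2. Y lies on line SN with SY:YN = 3:1 ⇒ Y = (0, 1/4)
3. R lies on line JY with JR:RY = 1:3 ⇒ R = (9/20, 1/16)
2·[RMN] = -1/16, 2·[MSR] = 39/80
[RMN]:[MSR] = -1/16:39/80 = -5/39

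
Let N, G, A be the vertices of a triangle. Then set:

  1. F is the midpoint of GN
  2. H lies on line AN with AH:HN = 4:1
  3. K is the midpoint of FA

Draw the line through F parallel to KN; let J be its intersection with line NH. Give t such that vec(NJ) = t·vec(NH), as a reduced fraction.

Set N = (0, 0), G = (1, 0), A = (0, 1); any affine frame gives the same invariant.
1. F is the midpoint of GN ⇒ F = (1/2, 0)
2. H lies on line AN with AH:HN = 4:1 ⇒ H = (0, 1/5)
3. K is the midpoint of FA ⇒ K = (1/4, 1/2)
through F parallel to KN: direction (-1/4, -1/2); meets NH at J = (0, -1)
J = N + t·(H−N) with t = -5

t = -5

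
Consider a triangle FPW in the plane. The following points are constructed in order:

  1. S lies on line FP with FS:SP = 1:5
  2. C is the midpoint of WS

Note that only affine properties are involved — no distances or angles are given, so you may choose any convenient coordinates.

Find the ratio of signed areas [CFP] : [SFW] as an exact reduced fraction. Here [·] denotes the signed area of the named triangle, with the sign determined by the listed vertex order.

Assign F = (0, 0), P = (1, 0), W = (0, 1) — the answer is frame-independent, so this choice is without loss of generality.
1. S lies on line FP with FS:SP = 1:5 ⇒ S = (1/6, 0)
2. C is the midpoint of WS ⇒ C = (1/12, 1/2)
2·[CFP] = 1/2, 2·[SFW] = -1/6
[CFP]:[SFW] = 1/2:-1/6 = -3

[CFP]:[SFW] = -3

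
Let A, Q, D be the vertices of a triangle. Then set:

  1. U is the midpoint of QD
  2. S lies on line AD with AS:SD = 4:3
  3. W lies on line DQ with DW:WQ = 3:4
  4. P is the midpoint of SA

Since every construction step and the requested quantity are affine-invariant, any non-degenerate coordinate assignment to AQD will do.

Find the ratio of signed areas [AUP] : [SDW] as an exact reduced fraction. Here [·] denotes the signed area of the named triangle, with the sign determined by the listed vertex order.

[AUP]:[SDW] = -7/9

Set A = (0, 0), Q = (1, 0), D = (0, 1); any affine frame gives the same invariant.
1. U is the midpoint of QD ⇒ U = (1/2, 1/2)
2. S lies on line AD with AS:SD = 4:3 ⇒ S = (0, 4/7)
3. W lies on line DQ with DW:WQ = 3:4 ⇒ W = (3/7, 4/7)
4. P is the midpoint of SA ⇒ P = (0, 2/7)
2·[AUP] = 1/7, 2·[SDW] = -9/49
[AUP]:[SDW] = 1/7:-9/49 = -7/9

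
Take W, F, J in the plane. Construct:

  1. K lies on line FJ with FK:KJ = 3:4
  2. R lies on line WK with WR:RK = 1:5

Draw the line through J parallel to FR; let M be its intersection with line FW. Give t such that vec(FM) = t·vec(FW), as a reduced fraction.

Work in coordinates with W = (0, 0), F = (1, 0), J = (0, 1).
1. K lies on line FJ with FK:KJ = 3:4 ⇒ K = (4/7, 3/7)
2. R lies on line WK with WR:RK = 1:5 ⇒ R = (2/21, 1/14)
through J parallel to FR: direction (-19/21, 1/14); meets FW at M = (38/3, 0)
M = F + t·(W−F) with t = -35/3

t = -35/3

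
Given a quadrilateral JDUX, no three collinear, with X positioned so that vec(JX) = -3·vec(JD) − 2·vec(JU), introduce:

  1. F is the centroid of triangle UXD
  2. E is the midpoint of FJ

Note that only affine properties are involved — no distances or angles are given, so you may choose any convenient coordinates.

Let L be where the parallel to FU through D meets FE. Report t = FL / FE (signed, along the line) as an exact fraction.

t = 6

Work in coordinates with J = (0, 0), D = (1, 0), U = (0, 1), X = (-3, -2).
1. F is the centroid of triangle UXD ⇒ F = (-2/3, -1/3)
2. E is the midpoint of FJ ⇒ E = (-1/3, -1/6)
through D parallel to FU: direction (2/3, 4/3); meets FE at L = (4/3, 2/3)
L = F + t·(E−F) with t = 6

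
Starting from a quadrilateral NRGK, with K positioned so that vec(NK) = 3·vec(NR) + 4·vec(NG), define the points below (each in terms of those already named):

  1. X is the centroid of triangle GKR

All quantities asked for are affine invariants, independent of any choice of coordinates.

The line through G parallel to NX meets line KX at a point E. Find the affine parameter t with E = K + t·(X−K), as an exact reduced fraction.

t = -3

Choose coordinates N = (0, 0), R = (1, 0), G = (0, 1), K = (3, 4).
1. X is the centroid of triangle GKR ⇒ X = (4/3, 5/3)
through G parallel to NX: direction (4/3, 5/3); meets KX at E = (8, 11)
E = K + t·(X−K) with t = -3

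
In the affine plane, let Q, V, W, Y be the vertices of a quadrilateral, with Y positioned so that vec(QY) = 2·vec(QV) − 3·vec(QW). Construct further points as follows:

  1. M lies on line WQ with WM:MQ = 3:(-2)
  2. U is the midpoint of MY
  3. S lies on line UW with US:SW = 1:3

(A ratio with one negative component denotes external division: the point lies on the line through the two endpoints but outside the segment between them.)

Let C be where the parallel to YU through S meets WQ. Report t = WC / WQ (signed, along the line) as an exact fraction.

t = 9/4

Choose coordinates Q = (0, 0), V = (1, 0), W = (0, 1), Y = (2, -3).
1. M lies on line WQ with WM:MQ = 3:(-2) ⇒ M = (0, -2)
2. U is the midpoint of MY ⇒ U = (1, -5/2)
3. S lies on line UW with US:SW = 1:3 ⇒ S = (3/4, -13/8)
through S parallel to YU: direction (-1, 1/2); meets WQ at C = (0, -5/4)
C = W + t·(Q−W) with t = 9/4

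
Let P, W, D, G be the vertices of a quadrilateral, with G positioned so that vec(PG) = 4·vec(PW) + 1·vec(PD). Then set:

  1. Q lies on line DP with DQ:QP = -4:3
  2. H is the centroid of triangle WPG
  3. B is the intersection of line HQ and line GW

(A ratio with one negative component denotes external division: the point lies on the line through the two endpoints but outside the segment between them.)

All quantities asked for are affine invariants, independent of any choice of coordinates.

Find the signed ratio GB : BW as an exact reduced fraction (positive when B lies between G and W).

Work in coordinates with P = (0, 0), W = (1, 0), D = (0, 1), G = (4, 1).
1. Q lies on line DP with DQ:QP = -4:3 ⇒ Q = (0, -3)
2. H is the centroid of triangle WPG ⇒ H = (5/3, 1/3)
3. B is the intersection of line HQ and line GW ⇒ B = (8/5, 1/5)
B = G + t·(W−G) with t = 4/5, so GB:BW = t:(1−t) = 4/5:1/5

GB:BW = 4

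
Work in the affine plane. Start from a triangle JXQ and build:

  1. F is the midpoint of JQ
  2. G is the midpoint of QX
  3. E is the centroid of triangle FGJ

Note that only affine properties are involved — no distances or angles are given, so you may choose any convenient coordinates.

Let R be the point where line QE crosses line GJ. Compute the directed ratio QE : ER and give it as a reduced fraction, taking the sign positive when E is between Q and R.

QE:ER = 5

Work in coordinates with J = (0, 0), X = (1, 0), Q = (0, 1).
1. F is the midpoint of JQ ⇒ F = (0, 1/2)
2. G is the midpoint of QX ⇒ G = (1/2, 1/2)
3. E is the centroid of triangle FGJ ⇒ E = (1/6, 1/3)
line QE meets GJ at R = (1/5, 1/5)
E = Q + t·(R−Q) with t = 5/6, so QE:ER = 5/6:1/6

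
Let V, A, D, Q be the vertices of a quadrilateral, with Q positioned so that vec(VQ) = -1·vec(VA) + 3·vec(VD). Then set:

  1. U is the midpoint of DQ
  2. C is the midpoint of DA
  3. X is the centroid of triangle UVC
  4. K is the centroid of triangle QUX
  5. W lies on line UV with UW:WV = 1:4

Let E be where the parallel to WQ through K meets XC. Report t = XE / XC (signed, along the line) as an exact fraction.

Work in coordinates with V = (0, 0), A = (1, 0), D = (0, 1), Q = (-1, 3).
1. U is the midpoint of DQ ⇒ U = (-1/2, 2)
2. C is the midpoint of DA ⇒ C = (1/2, 1/2)
3. X is the centroid of triangle UVC ⇒ X = (0, 5/6)
4. K is the centroid of triangle QUX ⇒ K = (-1/2, 35/18)
5. W lies on line UV with UW:WV = 1:4 ⇒ W = (-2/5, 8/5)
through K parallel to WQ: direction (-3/5, 7/5); meets XC at E = (-1/30, 77/90)
E = X + t·(C−X) with t = -1/15

t = -1/15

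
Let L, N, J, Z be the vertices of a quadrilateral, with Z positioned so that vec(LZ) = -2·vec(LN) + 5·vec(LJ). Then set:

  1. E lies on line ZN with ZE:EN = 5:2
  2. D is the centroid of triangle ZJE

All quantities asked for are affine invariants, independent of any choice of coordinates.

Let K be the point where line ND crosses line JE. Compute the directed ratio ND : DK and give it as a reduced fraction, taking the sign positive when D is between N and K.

Set L = (0, 0), N = (1, 0), J = (0, 1), Z = (-2, 5); any affine frame gives the same invariant.
1. E lies on line ZN with ZE:EN = 5:2 ⇒ E = (1/7, 10/7)
2. D is the centroid of triangle ZJE ⇒ D = (-13/21, 52/21)
line ND meets JE at K = (9/77, 104/77)
D = N + t·(K−N) with t = 11/6, so ND:DK = 11/6:-5/6

ND:DK = -11/5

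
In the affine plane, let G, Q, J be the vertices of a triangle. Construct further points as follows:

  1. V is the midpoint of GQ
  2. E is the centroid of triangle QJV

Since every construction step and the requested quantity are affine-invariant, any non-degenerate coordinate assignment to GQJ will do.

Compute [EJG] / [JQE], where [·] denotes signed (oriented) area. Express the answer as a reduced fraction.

[EJG]:[JQE] = -3

Set G = (0, 0), Q = (1, 0), J = (0, 1); any affine frame gives the same invariant.
1. V is the midpoint of GQ ⇒ V = (1/2, 0)
2. E is the centroid of triangle QJV ⇒ E = (1/2, 1/3)
2·[EJG] = 1/2, 2·[JQE] = -1/6
[EJG]:[JQE] = 1/2:-1/6 = -3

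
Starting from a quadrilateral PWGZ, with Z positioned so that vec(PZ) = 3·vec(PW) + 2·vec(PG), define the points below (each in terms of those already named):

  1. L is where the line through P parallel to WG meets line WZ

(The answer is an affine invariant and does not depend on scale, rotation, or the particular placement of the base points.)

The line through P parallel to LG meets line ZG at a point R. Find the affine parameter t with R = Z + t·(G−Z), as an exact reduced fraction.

t = 11/10

Set P = (0, 0), W = (1, 0), G = (0, 1), Z = (3, 2); any affine frame gives the same invariant.
1. L is where the line through P parallel to WG meets line WZ ⇒ L = (1/2, -1/2)
through P parallel to LG: direction (-1/2, 3/2); meets ZG at R = (-3/10, 9/10)
R = Z + t·(G−Z) with t = 11/10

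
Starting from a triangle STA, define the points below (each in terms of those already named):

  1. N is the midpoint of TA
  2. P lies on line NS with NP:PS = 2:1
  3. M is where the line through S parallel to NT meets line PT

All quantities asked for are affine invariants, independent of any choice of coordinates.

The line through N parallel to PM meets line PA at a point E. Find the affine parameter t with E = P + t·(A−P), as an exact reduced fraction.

t = 1/2

Choose coordinates S = (0, 0), T = (1, 0), A = (0, 1).
1. N is the midpoint of TA ⇒ N = (1/2, 1/2)
2. P lies on line NS with NP:PS = 2:1 ⇒ P = (1/6, 1/6)
3. M is where the line through S parallel to NT meets line PT ⇒ M = (-1/4, 1/4)
through N parallel to PM: direction (-5/12, 1/12); meets PA at E = (1/12, 7/12)
E = P + t·(A−P) with t = 1/2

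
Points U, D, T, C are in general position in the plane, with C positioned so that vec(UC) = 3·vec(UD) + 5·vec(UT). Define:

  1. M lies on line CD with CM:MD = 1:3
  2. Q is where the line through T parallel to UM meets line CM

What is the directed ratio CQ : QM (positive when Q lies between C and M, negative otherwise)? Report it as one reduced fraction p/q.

Assign U = (0, 0), D = (1, 0), T = (0, 1), C = (3, 5) — the answer is frame-independent, so this choice is without loss of generality.
1. M lies on line CD with CM:MD = 1:3 ⇒ M = (5/2, 15/4)
2. Q is where the line through T parallel to UM meets line CM ⇒ Q = (7/2, 25/4)
Q = C + t·(M−C) with t = -1, so CQ:QM = t:(1−t) = -1:2

CQ:QM = -1/2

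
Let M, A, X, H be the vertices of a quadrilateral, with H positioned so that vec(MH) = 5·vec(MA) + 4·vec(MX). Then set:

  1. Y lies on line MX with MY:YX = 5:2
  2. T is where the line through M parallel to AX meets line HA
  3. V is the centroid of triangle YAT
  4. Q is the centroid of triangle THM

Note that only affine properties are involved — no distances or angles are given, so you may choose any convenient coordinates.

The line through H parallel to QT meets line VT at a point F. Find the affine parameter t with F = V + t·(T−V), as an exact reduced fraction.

Choose coordinates M = (0, 0), A = (1, 0), X = (0, 1), H = (5, 4).
1. Y lies on line MX with MY:YX = 5:2 ⇒ Y = (0, 5/7)
2. T is where the line through M parallel to AX meets line HA ⇒ T = (1/2, -1/2)
3. V is the centroid of triangle YAT ⇒ V = (1/2, 1/14)
4. Q is the centroid of triangle THM ⇒ Q = (11/6, 7/6)
through H parallel to QT: direction (-4/3, -5/3); meets VT at F = (1/2, -13/8)
F = V + t·(T−V) with t = 95/32

t = 95/32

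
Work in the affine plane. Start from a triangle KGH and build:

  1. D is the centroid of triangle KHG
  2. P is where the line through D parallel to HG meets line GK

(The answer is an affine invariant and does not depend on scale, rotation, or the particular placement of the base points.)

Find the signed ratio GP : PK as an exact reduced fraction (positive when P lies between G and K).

Assign K = (0, 0), G = (1, 0), H = (0, 1) — the answer is frame-independent, so this choice is without loss of generality.
1. D is the centroid of triangle KHG ⇒ D = (1/3, 1/3)
2. P is where the line through D parallel to HG meets line GK ⇒ P = (2/3, 0)
P = G + t·(K−G) with t = 1/3, so GP:PK = t:(1−t) = 1/3:2/3

GP:PK = 1/2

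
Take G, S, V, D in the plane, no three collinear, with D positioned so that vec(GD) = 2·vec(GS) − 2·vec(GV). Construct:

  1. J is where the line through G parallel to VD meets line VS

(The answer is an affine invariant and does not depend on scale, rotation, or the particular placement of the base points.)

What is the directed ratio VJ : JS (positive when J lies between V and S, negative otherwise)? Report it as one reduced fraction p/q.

Work in coordinates with G = (0, 0), S = (1, 0), V = (0, 1), D = (2, -2).
1. J is where the line through G parallel to VD meets line VS ⇒ J = (-2, 3)
J = V + t·(S−V) with t = -2, so VJ:JS = t:(1−t) = -2:3

VJ:JS = -2/3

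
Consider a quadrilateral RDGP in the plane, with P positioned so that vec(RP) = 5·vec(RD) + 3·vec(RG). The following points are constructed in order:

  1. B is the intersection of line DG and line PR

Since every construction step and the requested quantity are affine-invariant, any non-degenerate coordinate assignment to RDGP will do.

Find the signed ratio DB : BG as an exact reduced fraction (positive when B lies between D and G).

DB:BG = 3/5

Choose coordinates R = (0, 0), D = (1, 0), G = (0, 1), P = (5, 3).
1. B is the intersection of line DG and line PR ⇒ B = (5/8, 3/8)
B = D + t·(G−D) with t = 3/8, so DB:BG = t:(1−t) = 3/8:5/8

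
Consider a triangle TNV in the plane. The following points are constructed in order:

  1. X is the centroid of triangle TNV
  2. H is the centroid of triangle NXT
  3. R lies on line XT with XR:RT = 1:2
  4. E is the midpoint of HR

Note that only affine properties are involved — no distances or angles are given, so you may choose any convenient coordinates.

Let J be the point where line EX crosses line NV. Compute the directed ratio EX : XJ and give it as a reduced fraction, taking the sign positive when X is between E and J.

EX:XJ = 1/2

Work in coordinates with T = (0, 0), N = (1, 0), V = (0, 1).
1. X is the centroid of triangle TNV ⇒ X = (1/3, 1/3)
2. H is the centroid of triangle NXT ⇒ H = (4/9, 1/9)
3. R lies on line XT with XR:RT = 1:2 ⇒ R = (2/9, 2/9)
4. E is the midpoint of HR ⇒ E = (1/3, 1/6)
line EX meets NV at J = (1/3, 2/3)
X = E + t·(J−E) with t = 1/3, so EX:XJ = 1/3:2/3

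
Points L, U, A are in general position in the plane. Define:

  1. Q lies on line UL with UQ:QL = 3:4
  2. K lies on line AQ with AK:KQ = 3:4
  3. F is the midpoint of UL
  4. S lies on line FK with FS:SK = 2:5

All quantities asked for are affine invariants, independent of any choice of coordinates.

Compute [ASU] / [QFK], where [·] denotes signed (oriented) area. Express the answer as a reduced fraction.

[ASU]:[QFK] = -281/28

Choose coordinates L = (0, 0), U = (1, 0), A = (0, 1).
1. Q lies on line UL with UQ:QL = 3:4 ⇒ Q = (4/7, 0)
2. K lies on line AQ with AK:KQ = 3:4 ⇒ K = (12/49, 4/7)
3. F is the midpoint of UL ⇒ F = (1/2, 0)
4. S lies on line FK with FS:SK = 2:5 ⇒ S = (293/686, 8/49)
2·[ASU] = 281/686, 2·[QFK] = -2/49
[ASU]:[QFK] = 281/686:-2/49 = -281/28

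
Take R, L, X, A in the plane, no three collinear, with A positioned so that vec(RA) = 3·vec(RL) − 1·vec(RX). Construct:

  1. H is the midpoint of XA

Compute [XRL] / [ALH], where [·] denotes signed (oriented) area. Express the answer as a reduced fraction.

[XRL]:[ALH] = -2

Assign R = (0, 0), L = (1, 0), X = (0, 1), A = (3, -1) — the answer is frame-independent, so this choice is without loss of generality.
1. H is the midpoint of XA ⇒ H = (3/2, 0)
2·[XRL] = 1, 2·[ALH] = -1/2
[XRL]:[ALH] = 1:-1/2 = -2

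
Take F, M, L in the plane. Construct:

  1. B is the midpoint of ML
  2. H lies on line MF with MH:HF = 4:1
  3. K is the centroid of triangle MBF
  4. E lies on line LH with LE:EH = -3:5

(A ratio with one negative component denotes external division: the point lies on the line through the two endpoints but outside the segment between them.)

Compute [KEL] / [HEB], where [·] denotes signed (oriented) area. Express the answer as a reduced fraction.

Choose coordinates F = (0, 0), M = (1, 0), L = (0, 1).
1. B is the midpoint of ML ⇒ B = (1/2, 1/2)
2. H lies on line MF with MH:HF = 4:1 ⇒ H = (1/5, 0)
3. K is the centroid of triangle MBF ⇒ K = (1/2, 1/6)
4. E lies on line LH with LE:EH = -3:5 ⇒ E = (-3/10, 5/2)
2·[KEL] = 1/2, 2·[HEB] = -1
[KEL]:[HEB] = 1/2:-1 = -1/2

[KEL]:[HEB] = -1/2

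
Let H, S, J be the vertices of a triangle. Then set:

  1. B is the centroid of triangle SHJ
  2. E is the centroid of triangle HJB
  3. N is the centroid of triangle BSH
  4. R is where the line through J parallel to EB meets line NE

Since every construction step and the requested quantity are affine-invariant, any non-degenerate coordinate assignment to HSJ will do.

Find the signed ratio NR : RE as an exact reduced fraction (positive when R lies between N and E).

NR:RE = -4/3

Work in coordinates with H = (0, 0), S = (1, 0), J = (0, 1).
1. B is the centroid of triangle SHJ ⇒ B = (1/3, 1/3)
2. E is the centroid of triangle HJB ⇒ E = (1/9, 4/9)
3. N is the centroid of triangle BSH ⇒ N = (4/9, 1/9)
4. R is where the line through J parallel to EB meets line NE ⇒ R = (-8/9, 13/9)
R = N + t·(E−N) with t = 4, so NR:RE = t:(1−t) = 4:-3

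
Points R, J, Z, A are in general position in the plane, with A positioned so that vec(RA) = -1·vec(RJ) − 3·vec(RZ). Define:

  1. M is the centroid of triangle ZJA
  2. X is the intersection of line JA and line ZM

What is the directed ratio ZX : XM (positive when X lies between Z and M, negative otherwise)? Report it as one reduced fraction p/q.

Choose coordinates R = (0, 0), J = (1, 0), Z = (0, 1), A = (-1, -3).
1. M is the centroid of triangle ZJA ⇒ M = (0, -2/3)
2. X is the intersection of line JA and line ZM ⇒ X = (0, -3/2)
X = Z + t·(M−Z) with t = 3/2, so ZX:XM = t:(1−t) = 3/2:-1/2

ZX:XM = -3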